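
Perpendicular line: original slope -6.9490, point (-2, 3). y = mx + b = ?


Perpendicular slope = -1/m1 = -1/(-6.9490) = 0.1439
b2 = y0 - m2*x0 = 3 - 2/(-6.9490) = 3 + 0.2878 = 3.2878

y = 0.1439x + 3.2878


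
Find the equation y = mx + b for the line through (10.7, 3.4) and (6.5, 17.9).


m = (14.5)/(-4.2) = -3.4524
b = y1 - m*x1 = 3.4 - (14.5*10.7)/(-4.2) = 3.4 + 36.9405 = 40.3405

y = -3.4524x + 40.3405


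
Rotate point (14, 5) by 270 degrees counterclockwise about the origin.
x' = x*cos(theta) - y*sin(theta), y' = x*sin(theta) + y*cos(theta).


cos(270) = 0, sin(270) = -1
x' = 14*0 - 5*(-1) = 5
y' = 14*(-1) + 5*0 = -14

(5, -14)


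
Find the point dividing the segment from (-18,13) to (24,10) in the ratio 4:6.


Px = (4*24 + 6*(-18))/10 = -12/10 = -1.2000
Py = (4*10 + 6*13)/10 = 118/10 = 11.8000

P = (-1.2000, 11.8000)


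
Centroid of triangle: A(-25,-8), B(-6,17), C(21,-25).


Gx = (-25- 6+21)/3 = -10/3 = -3.3333
Gy = (-8+17- 25)/3 = -16/3 = -5.3333

G = (-3.3333, -5.3333)


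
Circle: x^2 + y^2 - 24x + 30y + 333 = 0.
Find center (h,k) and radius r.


h = -D/2 = 24/2 = 12
k = -E/2 = -30/2 = -15
r^2 = h^2 + k^2 - F = 144 + 225 - 333 = 36
r = 6

Center (12, -15), radius = 6


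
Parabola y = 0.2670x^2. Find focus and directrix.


a = 0.2670
1/(4a) = 0.9363
Focus = (0, 0.9363)
Directrix: y = -0.9363

Focus = (0, 0.9363), Directrix: y = -0.9363


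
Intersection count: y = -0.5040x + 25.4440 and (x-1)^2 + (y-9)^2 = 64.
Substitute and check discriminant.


Substitute y = -0.5040x + 25.4440: (x-1)^2 + (-0.5040x+25.4440-9)^2 = 64
Expand to Ax^2 + Bx + C = 0, where b-k = 16.444
A = 1+m^2 = 1.254016
B = 2(m(b-k) - h) = 2(-0.5040*16.444 - 1) = -18.575552
C = h^2 + (b-k)^2 - r^2 = 1 + 270.405136 - 64 = 207.405136
disc = B^2-4AC = 345.0511 - 1040.3574 = -695.3063
disc < 0

0 intersection points


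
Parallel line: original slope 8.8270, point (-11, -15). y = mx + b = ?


Parallel lines have equal slopes.
m2 = 8.8270
b2 = -15 - 8.8270*(-11) = 82.0970

y = 8.8270x + 82.0970


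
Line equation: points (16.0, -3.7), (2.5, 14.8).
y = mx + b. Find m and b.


m = (18.5)/(-13.5) = -1.3704
b = y1 - m*x1 = -3.7 - (18.5*16.0)/(-13.5) = -3.7 + 21.9259 = 18.2259

y = -1.3704x + 18.2259


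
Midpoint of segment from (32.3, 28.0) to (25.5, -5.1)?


Mx = (32.3 + 25.5)/2 = 57.8/2 = 28.9000
My = (28.0 - 5.1)/2 = 22.9/2 = 11.4500

(28.9000, 11.4500)


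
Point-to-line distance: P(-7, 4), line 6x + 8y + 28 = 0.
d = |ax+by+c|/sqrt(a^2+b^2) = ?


|6*(-7) + 8*4 + 28| = |18| = 18
sqrt(36 + 64) = sqrt(100) = 10.0000
d = 18/sqrt(100) = 1.8000

1.8000


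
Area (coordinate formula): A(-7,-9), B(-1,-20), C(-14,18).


-7*(-20-18) = 266
-1*(18+ 9) = -27
-14*(-9+ 20) = -154
sum = 85
Area = |85|/2 = 42.5000

42.5000 sq units


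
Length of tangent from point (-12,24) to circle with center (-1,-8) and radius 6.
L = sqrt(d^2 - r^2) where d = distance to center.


d = sqrt((-12+ 1)^2 + (24+ 8)^2) = sqrt(121+1024) = 33.8378
L = sqrt(1145.0000 - 36) = sqrt(1109.0000) = 33.3017

33.3017


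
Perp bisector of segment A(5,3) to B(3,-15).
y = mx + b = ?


Midpoint = (4, -6)
Slope of AB = dy/dx = -18/(-2) = 9.0000
Perp slope = -dx/dy = -2/18 = -0.1111
b = My - (perp slope)*Mx = -6 + (-2*4)/(-18) = -6 + 0.4444 = -5.5556

y = -0.1111x - 5.5556


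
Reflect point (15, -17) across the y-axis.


Reflection rule for y-axis: (-x, y)
(15, -17) -> (-15, -17)

(-15, -17)


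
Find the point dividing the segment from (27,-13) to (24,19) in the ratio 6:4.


Px = (6*24 + 4*27)/10 = 252/10 = 25.2000
Py = (6*19 + 4*(-13))/10 = 62/10 = 6.2000

P = (25.2000, 6.2000)


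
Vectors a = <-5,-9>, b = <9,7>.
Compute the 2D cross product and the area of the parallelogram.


cross = -5*7 + 9*9 = -35 + 81 = 46
Parallelogram area = |46| = 46

cross = 46, parallelogram area = 46


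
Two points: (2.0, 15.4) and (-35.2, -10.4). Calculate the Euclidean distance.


dx = -35.2 - 2.0 = -37.2
dy = -10.4 - 15.4 = -25.8
d = sqrt(1383.84 + 665.64) = sqrt(2049.48) = 45.2712

45.2712


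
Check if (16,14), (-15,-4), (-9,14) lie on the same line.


16*(-4-14) - 15*(14-14) - 9*(14+ 4)
= -288 + 0 - 162 = -450

No, not collinear (determinant = -450)


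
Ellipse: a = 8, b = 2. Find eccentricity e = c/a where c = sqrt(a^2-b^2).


c = sqrt(64-4) = sqrt(60) = 7.7460
e = c/a = sqrt(60)/8 = 0.9682

e = 0.9682


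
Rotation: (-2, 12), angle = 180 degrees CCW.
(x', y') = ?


cos(180) = -1, sin(180) = 0
x' = -2*(-1) - 12*0 = 2
y' = -2*0 + 12*(-1) = -12

(2, -12)


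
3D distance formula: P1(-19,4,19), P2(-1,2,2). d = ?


dx=18, dy=-2, dz=-17
d = sqrt(324+4+289) = sqrt(617) = 24.8395

24.8395


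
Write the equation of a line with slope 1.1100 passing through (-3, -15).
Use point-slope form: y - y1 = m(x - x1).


y + 15 = 1.1100(x + 3)
y = 1.1100x - 15 - 1.1100*(-3)
y = 1.1100x - 11.6700

y = 1.1100x - 11.6700


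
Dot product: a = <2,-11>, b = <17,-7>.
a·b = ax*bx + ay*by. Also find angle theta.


a·b = 2*17 - 11*(-7) = 34 + 77 = 111
|a| = sqrt(4+121) = 11.1803
|b| = sqrt(289+49) = 18.3848
cos(theta) = 111/(sqrt(125)*sqrt(338)) = 111/sqrt(42250) = 0.540020
theta = arccos(111/sqrt(42250)) = 57.3150 degrees

a·b = 111, theta = 57.3150 deg


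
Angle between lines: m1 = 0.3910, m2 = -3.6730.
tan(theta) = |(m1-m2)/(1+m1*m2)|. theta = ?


m1-m2 = 4.064
1+m1*m2 = -0.436143
tan(theta) = |4.064/(-0.436143)| = 9.318045
theta = arctan(|4.064/(-0.436143)|) = 83.8745 degrees (acute angle)

83.8745 degrees


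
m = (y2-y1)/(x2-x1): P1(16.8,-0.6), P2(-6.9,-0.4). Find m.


dy = -0.4 + 0.6 = 0.2
dx = -6.9 - 16.8 = -23.7
m = 0.2/(-23.7) = -0.0084

m = -0.0084


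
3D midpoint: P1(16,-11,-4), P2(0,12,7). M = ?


Mx = (16+0)/2 = 8.0000
My = (-11+12)/2 = 0.5000
Mz = (-4+7)/2 = 1.5000

M = (8.0000, 0.5000, 1.5000)


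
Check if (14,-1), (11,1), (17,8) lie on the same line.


14*(1-8) + 11*(8+ 1) + 17*(-1-1)
= -98 + 99 - 34 = -33

No, not collinear (determinant = -33)


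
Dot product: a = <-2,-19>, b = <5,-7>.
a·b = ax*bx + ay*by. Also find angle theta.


a·b = -2*5 - 19*(-7) = -10 + 133 = 123
|a| = sqrt(4+361) = 19.1050
|b| = sqrt(25+49) = 8.6023
cos(theta) = 123/(sqrt(365)*sqrt(74)) = 123/sqrt(27010) = 0.748416
theta = arccos(123/sqrt(27010)) = 41.5467 degrees

a·b = 123, theta = 41.5467 deg


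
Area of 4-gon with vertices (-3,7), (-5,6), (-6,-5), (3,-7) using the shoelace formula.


sum(xi*y_{i+1}) = -3*6 - 5*(-5) - 6*(-7) + 3*7 = 70
sum(yi*x_{i+1}) = 7*(-5) + 6*(-6) - 5*3 - 7*(-3) = -65
Area = |70 + 65|/2 = 135/2 = 67.5000

67.5000 sq units


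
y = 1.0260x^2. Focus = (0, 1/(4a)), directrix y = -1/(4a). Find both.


a = 1.0260
1/(4a) = 0.2437
Focus = (0, 0.2437)
Directrix: y = -0.2437

Focus = (0, 0.2437), Directrix: y = -0.2437


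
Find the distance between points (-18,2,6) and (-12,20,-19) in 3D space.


dx=6, dy=18, dz=-25
d = sqrt(36+324+625) = sqrt(985) = 31.3847

31.3847


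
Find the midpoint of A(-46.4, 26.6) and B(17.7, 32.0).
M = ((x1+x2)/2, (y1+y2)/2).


Mx = (-46.4 + 17.7)/2 = -28.7/2 = -14.3500
My = (26.6 + 32.0)/2 = 58.6/2 = 29.3000

(-14.3500, 29.3000)


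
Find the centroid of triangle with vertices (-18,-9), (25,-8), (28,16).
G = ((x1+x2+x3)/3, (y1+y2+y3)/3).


Gx = (-18+25+28)/3 = 35/3 = 11.6667
Gy = (-9- 8+16)/3 = -1/3 = -0.3333

G = (11.6667, -0.3333)


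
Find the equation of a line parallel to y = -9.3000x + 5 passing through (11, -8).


Parallel lines have equal slopes.
m2 = -9.3000
b2 = -8 + 9.3000*11 = 94.3000

y = -9.3000x + 94.3000


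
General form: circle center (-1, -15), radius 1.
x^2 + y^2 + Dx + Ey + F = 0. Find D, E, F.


(x+ 1)^2 + (y+ 15)^2 = 1^2
D = -2h = 2, E = -2k = 30
F = h^2+k^2-r^2 = 1+225-1 = 225

D = 2, E = 30, F = 225


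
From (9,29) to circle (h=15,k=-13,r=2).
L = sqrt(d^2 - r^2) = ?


d = sqrt((9-15)^2 + (29+ 13)^2) = sqrt(36+1764) = 42.4264
L = sqrt(1800.0000 - 4) = sqrt(1796.0000) = 42.3792

42.3792


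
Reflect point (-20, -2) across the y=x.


Reflection rule for y=x: (y, x)
(-20, -2) -> (-2, -20)

(-2, -20)


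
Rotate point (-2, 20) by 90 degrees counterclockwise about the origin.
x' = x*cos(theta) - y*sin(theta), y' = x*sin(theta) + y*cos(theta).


cos(90) = 0, sin(90) = 1
x' = -2*0 - 20*1 = -20
y' = -2*1 + 20*0 = -2

(-20, -2)


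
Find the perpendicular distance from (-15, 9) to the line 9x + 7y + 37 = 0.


|9*(-15) + 7*9 + 37| = |-35| = 35
sqrt(81 + 49) = sqrt(130) = 11.4018
d = 35/sqrt(130) = 3.0697

3.0697


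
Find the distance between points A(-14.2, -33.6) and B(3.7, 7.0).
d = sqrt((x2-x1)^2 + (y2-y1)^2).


dx = 3.7 + 14.2 = 17.9
dy = 7.0 + 33.6 = 40.6
d = sqrt(320.41 + 1648.36) = sqrt(1968.77) = 44.3708

44.3708


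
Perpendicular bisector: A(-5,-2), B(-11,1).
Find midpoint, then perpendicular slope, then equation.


Midpoint = (-8, -0.5)
Slope of AB = dy/dx = 3/(-6) = -0.5000
Perp slope = -dx/dy = 6/3 = 2.0000
b = My - (perp slope)*Mx = -0.5 + (-6*(-8))/3 = -0.5 + 16.0000 = 15.5000

y = 2.0000x + 15.5000


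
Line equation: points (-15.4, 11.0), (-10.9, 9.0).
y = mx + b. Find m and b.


m = (-2.0)/(4.5) = -0.4444
b = y1 - m*x1 = 11.0 - (-2.0*(-15.4))/(4.5) = 11.0 - 6.8444 = 4.1556

y = -0.4444x + 4.1556


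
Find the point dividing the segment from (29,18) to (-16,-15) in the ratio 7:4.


Px = (7*(-16) + 4*29)/11 = 4/11 = 0.3636
Py = (7*(-15) + 4*18)/11 = -33/11 = -3.0000

P = (0.3636, -3.0000)


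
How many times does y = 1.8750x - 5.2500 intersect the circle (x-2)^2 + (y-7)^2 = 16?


Substitute y = 1.8750x - 5.2500: (x-2)^2 + (1.8750x- 5.2500-7)^2 = 16
Expand to Ax^2 + Bx + C = 0, where b-k = -12.25
A = 1+m^2 = 4.515625
B = 2(m(b-k) - h) = 2(1.8750*(-12.25) - 2) = -49.9375
C = h^2 + (b-k)^2 - r^2 = 4 + 150.0625 - 16 = 138.0625
disc = B^2-4AC = 2493.7539 - 2493.7539 = 0
disc = 0

1 intersection point (tangent)


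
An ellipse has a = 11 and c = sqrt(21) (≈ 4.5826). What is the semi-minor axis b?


b^2 = 11^2 - (sqrt(21))^2 = 121 - 21 = 100
b = sqrt(100) = 10

b = 10


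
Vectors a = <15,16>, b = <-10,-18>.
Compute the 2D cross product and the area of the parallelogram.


cross = 15*(-18) - 16*(-10) = -270 + 160 = -110
Parallelogram area = |-110| = 110

cross = -110, parallelogram area = 110


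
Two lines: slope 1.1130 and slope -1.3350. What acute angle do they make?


m1-m2 = 2.448
1+m1*m2 = -0.485855
tan(theta) = |2.448/(-0.485855)| = 5.038540
theta = arctan(|2.448/(-0.485855)|) = 78.7744 degrees (acute angle)

78.7744 degrees


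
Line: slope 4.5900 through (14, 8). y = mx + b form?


y - 8 = 4.5900(x - 14)
y = 4.5900x + 8 - 4.5900*14
y = 4.5900x - 56.2600

y = 4.5900x - 56.2600


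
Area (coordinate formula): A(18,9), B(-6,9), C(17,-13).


18*(9+ 13) = 396
-6*(-13-9) = 132
17*(9-9) = 0
sum = 528
Area = |528|/2 = 264.0000

264.0000 sq units


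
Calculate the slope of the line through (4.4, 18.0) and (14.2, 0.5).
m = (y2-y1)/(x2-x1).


dy = 0.5 - 18.0 = -17.5
dx = 14.2 - 4.4 = 9.8
m = -17.5/9.8 = -1.7857

m = -1.7857


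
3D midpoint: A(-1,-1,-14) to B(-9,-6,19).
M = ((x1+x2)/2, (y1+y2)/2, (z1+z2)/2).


Mx = (-1- 9)/2 = -5.0000
My = (-1- 6)/2 = -3.5000
Mz = (-14+19)/2 = 2.5000

M = (-5.0000, -3.5000, 2.5000)


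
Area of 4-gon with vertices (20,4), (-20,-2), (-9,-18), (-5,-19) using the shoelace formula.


sum(xi*y_{i+1}) = 20*(-2) - 20*(-18) - 9*(-19) - 5*4 = 471
sum(yi*x_{i+1}) = 4*(-20) - 2*(-9) - 18*(-5) - 19*20 = -352
Area = |471 + 352|/2 = 823/2 = 411.5000

411.5000 sq units


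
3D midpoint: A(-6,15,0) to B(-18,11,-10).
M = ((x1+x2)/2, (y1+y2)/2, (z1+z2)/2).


Mx = (-6- 18)/2 = -12.0000
My = (15+11)/2 = 13.0000
Mz = (0- 10)/2 = -5.0000

M = (-12.0000, 13.0000, -5.0000)


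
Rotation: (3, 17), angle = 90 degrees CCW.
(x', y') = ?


cos(90) = 0, sin(90) = 1
x' = 3*0 - 17*1 = -17
y' = 3*1 + 17*0 = 3

(-17, 3)


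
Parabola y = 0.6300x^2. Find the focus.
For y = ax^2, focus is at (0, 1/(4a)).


a = 0.6300
4a = 2.5200
focus = (0, 1/2.5200) = (0, 0.3968)

Focus = (0, 0.3968)


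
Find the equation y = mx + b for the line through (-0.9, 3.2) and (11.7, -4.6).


m = (-7.8)/(12.6) = -0.6190
b = y1 - m*x1 = 3.2 - (-7.8*(-0.9))/(12.6) = 3.2 - 0.5571 = 2.6429

y = -0.6190x + 2.6429


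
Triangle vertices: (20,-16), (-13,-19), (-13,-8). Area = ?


20*(-19+ 8) = -220
-13*(-8+ 16) = -104
-13*(-16+ 19) = -39
sum = -363
Area = |-363|/2 = 181.5000

181.5000 sq units


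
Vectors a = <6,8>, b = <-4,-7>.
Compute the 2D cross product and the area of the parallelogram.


cross = 6*(-7) - 8*(-4) = -42 + 32 = -10
Parallelogram area = |-10| = 10

cross = -10, parallelogram area = 10


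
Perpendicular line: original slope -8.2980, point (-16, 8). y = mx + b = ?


Perpendicular slope = -1/m1 = -1/(-8.2980) = 0.1205
b2 = y0 - m2*x0 = 8 - 16/(-8.2980) = 8 + 1.9282 = 9.9282

y = 0.1205x + 9.9282


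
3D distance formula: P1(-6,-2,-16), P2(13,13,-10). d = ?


dx=19, dy=15, dz=6
d = sqrt(361+225+36) = sqrt(622) = 24.9399

24.9399


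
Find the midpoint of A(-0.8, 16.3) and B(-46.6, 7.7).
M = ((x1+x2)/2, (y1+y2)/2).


Mx = (-0.8 - 46.6)/2 = -47.4/2 = -23.7000
My = (16.3 + 7.7)/2 = 24.0/2 = 12.0000

(-23.7000, 12.0000)


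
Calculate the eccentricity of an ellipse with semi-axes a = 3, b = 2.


c = sqrt(9-4) = sqrt(5) = 2.2361
e = c/a = sqrt(5)/3 = 0.7454

e = 0.7454


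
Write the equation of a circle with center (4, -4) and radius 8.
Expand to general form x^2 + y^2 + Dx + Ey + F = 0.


(x-4)^2 + (y+ 4)^2 = 8^2
D = -2h = -8, E = -2k = 8
F = h^2+k^2-r^2 = 16+16-64 = -32

x^2 + y^2 - 8x + 8y - 32 = 0


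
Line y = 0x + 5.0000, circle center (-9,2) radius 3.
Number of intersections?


Substitute y = 0x + 5.0000: (x+ 9)^2 + (0x+5.0000-2)^2 = 9
Expand to Ax^2 + Bx + C = 0, where b-k = 3
A = 1+m^2 = 1
B = 2(m(b-k) - h) = 2(0*3 + 9) = 18
C = h^2 + (b-k)^2 - r^2 = 81 + 9 - 9 = 81
disc = B^2-4AC = 324.0000 - 324.0000 = 0
disc = 0

1 intersection point (tangent)


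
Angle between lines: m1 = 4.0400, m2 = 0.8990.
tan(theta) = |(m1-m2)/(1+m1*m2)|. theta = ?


m1-m2 = 3.141
1+m1*m2 = 4.63196
tan(theta) = |3.141/4.63196| = 0.678115
theta = arctan(|3.141/4.63196|) = 34.1418 degrees (acute angle)

34.1418 degrees


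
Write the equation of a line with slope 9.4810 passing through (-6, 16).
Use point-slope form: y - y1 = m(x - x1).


y - 16 = 9.4810(x + 6)
y = 9.4810x + 16 - 9.4810*(-6)
y = 9.4810x + 72.8860

y = 9.4810x + 72.8860


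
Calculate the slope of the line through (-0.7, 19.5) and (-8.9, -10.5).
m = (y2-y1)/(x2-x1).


dy = -10.5 - 19.5 = -30.0
dx = -8.9 + 0.7 = -8.2
m = -30.0/(-8.2) = 3.6585

m = 3.6585


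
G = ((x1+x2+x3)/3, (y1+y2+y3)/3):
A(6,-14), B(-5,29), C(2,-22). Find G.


Gx = (6- 5+2)/3 = 3/3 = 1.0000
Gy = (-14+29- 22)/3 = -7/3 = -2.3333

G = (1.0000, -2.3333)


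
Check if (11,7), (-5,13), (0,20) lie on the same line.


11*(13-20) - 5*(20-7) + 0*(7-13)
= -77 - 65 + 0 = -142

No, not collinear (determinant = -142)


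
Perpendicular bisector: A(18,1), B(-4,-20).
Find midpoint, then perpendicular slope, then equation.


Midpoint = (7, -9.5)
Slope of AB = dy/dx = -21/(-22) = 0.9545
Perp slope = -dx/dy = -22/21 = -1.0476
b = My - (perp slope)*Mx = -9.5 + (-22*7)/(-21) = -9.5 + 7.3333 = -2.1667

y = -1.0476x - 2.1667


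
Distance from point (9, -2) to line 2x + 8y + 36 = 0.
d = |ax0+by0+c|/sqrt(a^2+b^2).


|2*9 + 8*(-2) + 36| = |38| = 38
sqrt(4 + 64) = sqrt(68) = 8.2462
d = 38/sqrt(68) = 4.6082

4.6082


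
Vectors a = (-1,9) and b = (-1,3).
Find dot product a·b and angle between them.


a·b = -1*(-1) + 9*3 = 1 + 27 = 28
|a| = sqrt(1+81) = 9.0554
|b| = sqrt(1+9) = 3.1623
cos(theta) = 28/(sqrt(82)*sqrt(10)) = 28/sqrt(820) = 0.977802
theta = arccos(28/sqrt(820)) = 12.0948 degrees

a·b = 28, theta = 12.0948 deg


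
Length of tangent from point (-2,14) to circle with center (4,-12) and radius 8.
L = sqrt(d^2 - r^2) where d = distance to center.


d = sqrt((-2-4)^2 + (14+ 12)^2) = sqrt(36+676) = 26.6833
L = sqrt(712.0000 - 64) = sqrt(648.0000) = 25.4558

25.4558


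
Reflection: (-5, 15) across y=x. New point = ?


Reflection rule for y=x: (y, x)
(-5, 15) -> (15, -5)

(15, -5)


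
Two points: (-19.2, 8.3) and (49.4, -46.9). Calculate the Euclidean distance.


dx = 49.4 + 19.2 = 68.6
dy = -46.9 - 8.3 = -55.2
d = sqrt(4705.96 + 3047.04) = sqrt(7753.0) = 88.0511

88.0511


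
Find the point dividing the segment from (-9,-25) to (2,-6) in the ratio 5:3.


Px = (5*2 + 3*(-9))/8 = -17/8 = -2.1250
Py = (5*(-6) + 3*(-25))/8 = -105/8 = -13.1250

P = (-2.1250, -13.1250)


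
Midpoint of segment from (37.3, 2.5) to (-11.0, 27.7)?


Mx = (37.3 - 11.0)/2 = 26.3/2 = 13.1500
My = (2.5 + 27.7)/2 = 30.2/2 = 15.1000

(13.1500, 15.1000)


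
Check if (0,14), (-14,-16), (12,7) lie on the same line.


0*(-16-7) - 14*(7-14) + 12*(14+ 16)
= 0 + 98 + 360 = 458

No, not collinear (determinant = 458)


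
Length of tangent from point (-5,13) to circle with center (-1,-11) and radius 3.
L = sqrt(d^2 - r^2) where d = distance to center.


d = sqrt((-5+ 1)^2 + (13+ 11)^2) = sqrt(16+576) = 24.3311
L = sqrt(592.0000 - 9) = sqrt(583.0000) = 24.1454

24.1454


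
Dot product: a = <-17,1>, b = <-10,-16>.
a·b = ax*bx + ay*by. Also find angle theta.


a·b = -17*(-10) + 1*(-16) = 170 - 16 = 154
|a| = sqrt(289+1) = 17.0294
|b| = sqrt(100+256) = 18.8680
cos(theta) = 154/(sqrt(290)*sqrt(356)) = 154/sqrt(103240) = 0.479288
theta = arccos(154/sqrt(103240)) = 61.3611 degrees

a·b = 154, theta = 61.3611 deg


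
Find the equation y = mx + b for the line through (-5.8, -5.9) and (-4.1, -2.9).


m = (3)/(1.7) = 1.7647
b = y1 - m*x1 = -5.9 - (3*(-5.8))/(1.7) = -5.9 + 10.2353 = 4.3353

y = 1.7647x + 4.3353


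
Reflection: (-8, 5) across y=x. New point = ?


Reflection rule for y=x: (y, x)
(-8, 5) -> (5, -8)

(5, -8)


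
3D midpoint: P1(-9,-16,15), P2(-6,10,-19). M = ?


Mx = (-9- 6)/2 = -7.5000
My = (-16+10)/2 = -3.0000
Mz = (15- 19)/2 = -2.0000

M = (-7.5000, -3.0000, -2.0000)


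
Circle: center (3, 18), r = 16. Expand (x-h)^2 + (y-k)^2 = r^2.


(x-3)^2 + (y-18)^2 = 16^2
D = -2h = -6, E = -2k = -36
F = h^2+k^2-r^2 = 9+324-256 = 77

x^2 + y^2 - 6x - 36y + 77 = 0


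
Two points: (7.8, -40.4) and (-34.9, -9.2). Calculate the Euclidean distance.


dx = -34.9 - 7.8 = -42.7
dy = -9.2 + 40.4 = 31.2
d = sqrt(1823.29 + 973.44) = sqrt(2796.73) = 52.8841

52.8841


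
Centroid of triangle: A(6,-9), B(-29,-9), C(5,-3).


Gx = (6- 29+5)/3 = -18/3 = -6.0000
Gy = (-9- 9- 3)/3 = -21/3 = -7.0000

G = (-6.0000, -7.0000)


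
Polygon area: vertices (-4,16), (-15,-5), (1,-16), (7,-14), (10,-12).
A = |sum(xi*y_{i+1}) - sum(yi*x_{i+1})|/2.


sum(xi*y_{i+1}) = -4*(-5) - 15*(-16) + 1*(-14) + 7*(-12) + 10*16 = 322
sum(yi*x_{i+1}) = 16*(-15) - 5*1 - 16*7 - 14*10 - 12*(-4) = -449
Area = |322 + 449|/2 = 771/2 = 385.5000

385.5000 sq units


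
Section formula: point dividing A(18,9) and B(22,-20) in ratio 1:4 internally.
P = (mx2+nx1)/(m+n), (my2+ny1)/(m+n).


Px = (1*22 + 4*18)/5 = 94/5 = 18.8000
Py = (1*(-20) + 4*9)/5 = 16/5 = 3.2000

P = (18.8000, 3.2000)


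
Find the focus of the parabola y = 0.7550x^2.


a = 0.7550
4a = 3.0200
focus = (0, 1/3.0200) = (0, 0.3311)

Focus = (0, 0.3311)


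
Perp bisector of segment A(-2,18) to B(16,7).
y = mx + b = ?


Midpoint = (7, 12.5)
Slope of AB = dy/dx = -11/18 = -0.6111
Perp slope = -dx/dy = 18/11 = 1.6364
b = My - (perp slope)*Mx = 12.5 + (18*7)/(-11) = 12.5 - 11.4545 = 1.0455

y = 1.6364x + 1.0455


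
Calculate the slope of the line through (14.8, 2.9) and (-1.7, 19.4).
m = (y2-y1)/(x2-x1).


dy = 19.4 - 2.9 = 16.5
dx = -1.7 - 14.8 = -16.5
m = 16.5/(-16.5) = -1.0000

m = -1.0000


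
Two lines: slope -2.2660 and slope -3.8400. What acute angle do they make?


m1-m2 = 1.574
1+m1*m2 = 9.70144
tan(theta) = |1.574/9.70144| = 0.162244
theta = arctan(|1.574/9.70144|) = 9.2156 degrees (acute angle)

9.2156 degrees


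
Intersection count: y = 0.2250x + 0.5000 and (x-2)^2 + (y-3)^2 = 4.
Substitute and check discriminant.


Substitute y = 0.2250x + 0.5000: (x-2)^2 + (0.2250x+0.5000-3)^2 = 4
Expand to Ax^2 + Bx + C = 0, where b-k = -2.5
A = 1+m^2 = 1.050625
B = 2(m(b-k) - h) = 2(0.2250*(-2.5) - 2) = -5.125
C = h^2 + (b-k)^2 - r^2 = 4 + 6.25 - 4 = 6.25
disc = B^2-4AC = 26.2656 - 26.2656 = 0
disc = 0

1 intersection point (tangent)


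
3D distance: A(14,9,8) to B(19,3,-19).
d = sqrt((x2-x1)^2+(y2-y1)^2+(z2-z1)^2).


dx=5, dy=-6, dz=-27
d = sqrt(25+36+729) = sqrt(790) = 28.1069

28.1069


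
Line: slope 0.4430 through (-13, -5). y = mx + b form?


y + 5 = 0.4430(x + 13)
y = 0.4430x - 5 - 0.4430*(-13)
y = 0.4430x + 0.7590

y = 0.4430x + 0.7590


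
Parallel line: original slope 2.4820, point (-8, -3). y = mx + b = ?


Parallel lines have equal slopes.
m2 = 2.4820
b2 = -3 - 2.4820*(-8) = 16.8560

y = 2.4820x + 16.8560


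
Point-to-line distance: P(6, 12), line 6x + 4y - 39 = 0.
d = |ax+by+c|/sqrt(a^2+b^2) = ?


|6*6 + 4*12 - 39| = |45| = 45
sqrt(36 + 16) = sqrt(52) = 7.2111
d = 45/sqrt(52) = 6.2404

6.2404


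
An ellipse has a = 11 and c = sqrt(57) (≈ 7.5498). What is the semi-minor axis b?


b^2 = 11^2 - (sqrt(57))^2 = 121 - 57 = 64
b = sqrt(64) = 8

b = 8


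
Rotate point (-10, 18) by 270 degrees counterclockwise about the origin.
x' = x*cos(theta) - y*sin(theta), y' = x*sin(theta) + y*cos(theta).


cos(270) = 0, sin(270) = -1
x' = -10*0 - 18*(-1) = 18
y' = -10*(-1) + 18*0 = 10

(18, 10)


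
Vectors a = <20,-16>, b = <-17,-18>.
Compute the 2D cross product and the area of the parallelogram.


cross = 20*(-18) + 16*(-17) = -360 - 272 = -632
Parallelogram area = |-632| = 632

cross = -632, parallelogram area = 632


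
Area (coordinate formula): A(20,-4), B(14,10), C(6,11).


20*(10-11) = -20
14*(11+ 4) = 210
6*(-4-10) = -84
sum = 106
Area = |106|/2 = 53.0000

53.0000 sq units


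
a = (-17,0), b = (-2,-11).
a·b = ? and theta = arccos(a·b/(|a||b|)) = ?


a·b = -17*(-2) + 0*(-11) = 34 + 0 = 34
|a| = sqrt(289+0) = 17.0000
|b| = sqrt(4+121) = 11.1803
cos(theta) = 34/(sqrt(289)*sqrt(125)) = 34/sqrt(36125) = 0.178885
theta = arccos(34/sqrt(36125)) = 79.6952 degrees

a·b = 34, theta = 79.6952 deg


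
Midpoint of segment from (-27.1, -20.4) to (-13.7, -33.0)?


Mx = (-27.1 - 13.7)/2 = -40.8/2 = -20.4000
My = (-20.4 - 33.0)/2 = -53.4/2 = -26.7000

(-20.4000, -26.7000)


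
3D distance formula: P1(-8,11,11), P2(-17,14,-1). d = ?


dx=-9, dy=3, dz=-12
d = sqrt(81+9+144) = sqrt(234) = 15.2971

15.2971


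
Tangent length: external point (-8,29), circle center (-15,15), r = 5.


d = sqrt((-8+ 15)^2 + (29-15)^2) = sqrt(49+196) = 15.6525
L = sqrt(245.0000 - 25) = sqrt(220.0000) = 14.8324

14.8324


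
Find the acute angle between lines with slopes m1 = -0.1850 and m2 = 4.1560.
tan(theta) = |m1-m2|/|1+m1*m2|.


m1-m2 = -4.341
1+m1*m2 = 0.23114
tan(theta) = |-4.341/0.23114| = 18.780825
theta = arctan(|-4.341/0.23114|) = 86.9521 degrees (acute angle)

86.9521 degrees


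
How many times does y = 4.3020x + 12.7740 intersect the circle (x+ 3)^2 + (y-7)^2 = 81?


Substitute y = 4.3020x + 12.7740: (x+ 3)^2 + (4.3020x+12.7740-7)^2 = 81
Expand to Ax^2 + Bx + C = 0, where b-k = 5.774
A = 1+m^2 = 19.507204
B = 2(m(b-k) - h) = 2(4.3020*5.774 + 3) = 55.679496
C = h^2 + (b-k)^2 - r^2 = 9 + 33.339076 - 81 = -38.660924
disc = B^2-4AC = 3100.2063 + 3016.6661 = 6116.8724
disc > 0

2 intersection points


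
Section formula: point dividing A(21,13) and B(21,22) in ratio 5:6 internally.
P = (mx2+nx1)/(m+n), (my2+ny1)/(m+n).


Px = (5*21 + 6*21)/11 = 231/11 = 21.0000
Py = (5*22 + 6*13)/11 = 188/11 = 17.0909

P = (21.0000, 17.0909)


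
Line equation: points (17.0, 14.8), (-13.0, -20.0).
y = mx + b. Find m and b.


m = (-34.8)/(-30.0) = 1.1600
b = y1 - m*x1 = 14.8 - (-34.8*17.0)/(-30.0) = 14.8 - 19.7200 = -4.9200

y = 1.1600x - 4.9200


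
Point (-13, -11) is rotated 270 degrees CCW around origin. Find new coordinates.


cos(270) = 0, sin(270) = -1
x' = -13*0 + 11*(-1) = -11
y' = -13*(-1) - 11*0 = 13

(-11, 13)


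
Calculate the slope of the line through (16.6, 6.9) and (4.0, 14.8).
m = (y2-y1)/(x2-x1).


dy = 14.8 - 6.9 = 7.9
dx = 4.0 - 16.6 = -12.6
m = 7.9/(-12.6) = -0.6270

m = -0.6270


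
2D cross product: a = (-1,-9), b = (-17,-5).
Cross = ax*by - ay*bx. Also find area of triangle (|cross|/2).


cross = -1*(-5) + 9*(-17) = 5 - 153 = -148
Triangle area = |-148|/2 = 148/2 = 74.0000

cross = -148, triangle area = 74.0000


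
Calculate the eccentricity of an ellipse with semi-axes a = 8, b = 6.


c = sqrt(64-36) = sqrt(28) = 5.2915
e = c/a = sqrt(28)/8 = 0.6614

e = 0.6614


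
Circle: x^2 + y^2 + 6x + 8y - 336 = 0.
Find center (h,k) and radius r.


h = -D/2 = -6/2 = -3
k = -E/2 = -8/2 = -4
r^2 = h^2 + k^2 - F = 9 + 16 + 336 = 361
r = 19

Center (-3, -4), radius = 19


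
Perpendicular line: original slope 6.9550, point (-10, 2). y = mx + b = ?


Perpendicular slope = -1/m1 = -1/6.9550 = -0.1438
b2 = y0 - m2*x0 = 2 - 10/6.9550 = 2 - 1.4378 = 0.5622

y = -0.1438x + 0.5622


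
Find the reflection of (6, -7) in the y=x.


Reflection rule for y=x: (y, x)
(6, -7) -> (-7, 6)

(-7, 6)


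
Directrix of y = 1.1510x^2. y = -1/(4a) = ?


a = 1.1510
1/(4a) = 0.2172
directrix: y = -0.2172 = -0.2172

y = -0.2172


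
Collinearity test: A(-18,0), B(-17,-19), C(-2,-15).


-18*(-19+ 15) - 17*(-15-0) - 2*(0+ 19)
= 72 + 255 - 38 = 289

No, not collinear (determinant = 289)


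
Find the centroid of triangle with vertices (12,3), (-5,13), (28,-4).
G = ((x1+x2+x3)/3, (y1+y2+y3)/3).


Gx = (12- 5+28)/3 = 35/3 = 11.6667
Gy = (3+13- 4)/3 = 12/3 = 4.0000

G = (11.6667, 4.0000)


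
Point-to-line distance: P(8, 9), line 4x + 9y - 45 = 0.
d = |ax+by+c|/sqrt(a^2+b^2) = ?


|4*8 + 9*9 - 45| = |68| = 68
sqrt(16 + 81) = sqrt(97) = 9.8489
d = 68/sqrt(97) = 6.9044

6.9044


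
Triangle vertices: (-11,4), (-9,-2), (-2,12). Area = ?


-11*(-2-12) = 154
-9*(12-4) = -72
-2*(4+ 2) = -12
sum = 70
Area = |70|/2 = 35.0000

35.0000 sq units


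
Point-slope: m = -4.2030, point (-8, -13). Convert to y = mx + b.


y + 13 = -4.2030(x + 8)
y = -4.2030x - 13 + 4.2030*(-8)
y = -4.2030x - 46.6240

y = -4.2030x - 46.6240


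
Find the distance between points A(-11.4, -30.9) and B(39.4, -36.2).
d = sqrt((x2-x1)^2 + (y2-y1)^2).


dx = 39.4 + 11.4 = 50.8
dy = -36.2 + 30.9 = -5.3
d = sqrt(2580.64 + 28.09) = sqrt(2608.73) = 51.0757

51.0757


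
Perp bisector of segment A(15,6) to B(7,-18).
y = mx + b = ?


Midpoint = (11, -6)
Slope of AB = dy/dx = -24/(-8) = 3.0000
Perp slope = -dx/dy = -8/24 = -0.3333
b = My - (perp slope)*Mx = -6 + (-8*11)/(-24) = -6 + 3.6667 = -2.3333

y = -0.3333x - 2.3333


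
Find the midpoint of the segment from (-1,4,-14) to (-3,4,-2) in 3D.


Mx = (-1- 3)/2 = -2.0000
My = (4+4)/2 = 4.0000
Mz = (-14- 2)/2 = -8.0000

M = (-2.0000, 4.0000, -8.0000)


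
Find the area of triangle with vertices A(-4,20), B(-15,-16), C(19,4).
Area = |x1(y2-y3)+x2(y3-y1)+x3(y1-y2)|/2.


-4*(-16-4) = 80
-15*(4-20) = 240
19*(20+ 16) = 684
sum = 1004
Area = |1004|/2 = 502.0000

502.0000 sq units


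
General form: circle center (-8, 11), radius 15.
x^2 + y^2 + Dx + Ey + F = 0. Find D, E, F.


(x+ 8)^2 + (y-11)^2 = 15^2
D = -2h = 16, E = -2k = -22
F = h^2+k^2-r^2 = 64+121-225 = -40

D = 16, E = -22, F = -40


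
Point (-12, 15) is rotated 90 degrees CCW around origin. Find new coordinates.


cos(90) = 0, sin(90) = 1
x' = -12*0 - 15*1 = -15
y' = -12*1 + 15*0 = -12

(-15, -12)


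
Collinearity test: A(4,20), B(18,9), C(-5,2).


4*(9-2) + 18*(2-20) - 5*(20-9)
= 28 - 324 - 55 = -351

No, not collinear (determinant = -351)


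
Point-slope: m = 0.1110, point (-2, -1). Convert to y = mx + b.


y + 1 = 0.1110(x + 2)
y = 0.1110x - 1 - 0.1110*(-2)
y = 0.1110x - 0.7780

y = 0.1110x - 0.7780


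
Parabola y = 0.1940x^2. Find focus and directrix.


a = 0.1940
1/(4a) = 1.2887
Focus = (0, 1.2887)
Directrix: y = -1.2887

Focus = (0, 1.2887), Directrix: y = -1.2887


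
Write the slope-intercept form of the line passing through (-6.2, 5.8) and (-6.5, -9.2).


m = (-15.0)/(-0.3) = 50.0000
b = y1 - m*x1 = 5.8 - (-15.0*(-6.2))/(-0.3) = 5.8 + 310.0000 = 315.8000

y = 50.0000x + 315.8000


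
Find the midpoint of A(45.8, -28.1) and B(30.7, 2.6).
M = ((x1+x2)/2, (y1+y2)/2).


Mx = (45.8 + 30.7)/2 = 76.5/2 = 38.2500
My = (-28.1 + 2.6)/2 = -25.5/2 = -12.7500

(38.2500, -12.7500)


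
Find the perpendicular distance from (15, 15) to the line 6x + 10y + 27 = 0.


|6*15 + 10*15 + 27| = |267| = 267
sqrt(36 + 100) = sqrt(136) = 11.6619
d = 267/sqrt(136) = 22.8951

22.8951


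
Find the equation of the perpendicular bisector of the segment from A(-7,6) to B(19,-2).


Midpoint = (6, 2)
Slope of AB = dy/dx = -8/26 = -0.3077
Perp slope = -dx/dy = 26/8 = 3.2500
b = My - (perp slope)*Mx = 2 + (26*6)/(-8) = 2 - 19.5000 = -17.5000

y = 3.2500x - 17.5000


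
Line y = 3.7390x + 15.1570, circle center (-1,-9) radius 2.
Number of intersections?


Substitute y = 3.7390x + 15.1570: (x+ 1)^2 + (3.7390x+15.1570+ 9)^2 = 4
Expand to Ax^2 + Bx + C = 0, where b-k = 24.157
A = 1+m^2 = 14.980121
B = 2(m(b-k) - h) = 2(3.7390*24.157 + 1) = 182.646046
C = h^2 + (b-k)^2 - r^2 = 1 + 583.560649 - 4 = 580.560649
disc = B^2-4AC = 33359.5781 - 34787.4751 = -1427.8970
disc < 0

0 intersection points


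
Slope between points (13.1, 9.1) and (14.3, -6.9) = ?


dy = -6.9 - 9.1 = -16.0
dx = 14.3 - 13.1 = 1.2
m = -16.0/1.2 = -13.3333

m = -13.3333


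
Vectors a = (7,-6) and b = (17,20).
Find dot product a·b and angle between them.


a·b = 7*17 - 6*20 = 119 - 120 = -1
|a| = sqrt(49+36) = 9.2195
|b| = sqrt(289+400) = 26.2488
cos(theta) = -1/(sqrt(85)*sqrt(689)) = -1/sqrt(58565) = -0.004132
theta = arccos(-1/sqrt(58565)) = 90.2368 degrees

a·b = -1, theta = 90.2368 deg


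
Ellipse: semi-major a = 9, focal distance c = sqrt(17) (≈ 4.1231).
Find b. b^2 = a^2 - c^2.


b^2 = 9^2 - (sqrt(17))^2 = 81 - 17 = 64
b = sqrt(64) = 8

b = 8


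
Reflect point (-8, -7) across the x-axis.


Reflection rule for x-axis: (x, -y)
(-8, -7) -> (-8, 7)

(-8, 7)


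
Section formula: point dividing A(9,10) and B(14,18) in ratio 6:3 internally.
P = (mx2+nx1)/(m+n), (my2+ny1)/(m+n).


Px = (6*14 + 3*9)/9 = 111/9 = 12.3333
Py = (6*18 + 3*10)/9 = 138/9 = 15.3333

P = (12.3333, 15.3333)


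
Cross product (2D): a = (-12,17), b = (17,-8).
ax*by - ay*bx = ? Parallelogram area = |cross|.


cross = -12*(-8) - 17*17 = 96 - 289 = -193
Parallelogram area = |-193| = 193

cross = -193, parallelogram area = 193


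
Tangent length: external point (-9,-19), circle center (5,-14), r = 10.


d = sqrt((-9-5)^2 + (-19+ 14)^2) = sqrt(196+25) = 14.8661
L = sqrt(221.0000 - 100) = sqrt(121.0000) = 11.0000

11.0000


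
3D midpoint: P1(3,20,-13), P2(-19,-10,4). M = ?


Mx = (3- 19)/2 = -8.0000
My = (20- 10)/2 = 5.0000
Mz = (-13+4)/2 = -4.5000

M = (-8.0000, 5.0000, -4.5000)


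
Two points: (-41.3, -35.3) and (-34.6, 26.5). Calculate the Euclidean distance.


dx = -34.6 + 41.3 = 6.7
dy = 26.5 + 35.3 = 61.8
d = sqrt(44.89 + 3819.24) = sqrt(3864.13) = 62.1621

62.1621


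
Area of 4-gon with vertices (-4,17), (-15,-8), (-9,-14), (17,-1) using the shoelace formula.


sum(xi*y_{i+1}) = -4*(-8) - 15*(-14) - 9*(-1) + 17*17 = 540
sum(yi*x_{i+1}) = 17*(-15) - 8*(-9) - 14*17 - 1*(-4) = -417
Area = |540 + 417|/2 = 957/2 = 478.5000

478.5000 sq units


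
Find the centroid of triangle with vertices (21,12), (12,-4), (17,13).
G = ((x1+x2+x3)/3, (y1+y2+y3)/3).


Gx = (21+12+17)/3 = 50/3 = 16.6667
Gy = (12- 4+13)/3 = 21/3 = 7.0000

G = (16.6667, 7.0000)


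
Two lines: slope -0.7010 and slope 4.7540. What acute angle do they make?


m1-m2 = -5.455
1+m1*m2 = -2.332554
tan(theta) = |-5.455/(-2.332554)| = 2.338638
theta = arctan(|-5.455/(-2.332554)|) = 66.8485 degrees (acute angle)

66.8485 degrees


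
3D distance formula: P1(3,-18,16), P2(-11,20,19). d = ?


dx=-14, dy=38, dz=3
d = sqrt(196+1444+9) = sqrt(1649) = 40.6079

40.6079


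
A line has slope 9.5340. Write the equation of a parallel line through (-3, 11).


Parallel lines have equal slopes.
m2 = 9.5340
b2 = 11 - 9.5340*(-3) = 39.6020

y = 9.5340x + 39.6020


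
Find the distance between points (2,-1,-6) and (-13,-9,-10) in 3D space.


dx=-15, dy=-8, dz=-4
d = sqrt(225+64+16) = sqrt(305) = 17.4642

17.4642


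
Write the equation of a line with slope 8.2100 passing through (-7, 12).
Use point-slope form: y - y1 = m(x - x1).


y - 12 = 8.2100(x + 7)
y = 8.2100x + 12 - 8.2100*(-7)
y = 8.2100x + 69.4700

y = 8.2100x + 69.4700


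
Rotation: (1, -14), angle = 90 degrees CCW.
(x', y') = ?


cos(90) = 0, sin(90) = 1
x' = 1*0 + 14*1 = 14
y' = 1*1 - 14*0 = 1

(14, 1)


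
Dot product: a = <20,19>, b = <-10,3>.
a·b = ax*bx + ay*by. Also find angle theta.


a·b = 20*(-10) + 19*3 = -200 + 57 = -143
|a| = sqrt(400+361) = 27.5862
|b| = sqrt(100+9) = 10.4403
cos(theta) = -143/(sqrt(761)*sqrt(109)) = -143/sqrt(82949) = -0.496513
theta = arccos(-143/sqrt(82949)) = 119.7696 degrees

a·b = -143, theta = 119.7696 deg


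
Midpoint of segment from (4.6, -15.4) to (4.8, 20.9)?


Mx = (4.6 + 4.8)/2 = 9.4/2 = 4.7000
My = (-15.4 + 20.9)/2 = 5.5/2 = 2.7500

(4.7000, 2.7500)


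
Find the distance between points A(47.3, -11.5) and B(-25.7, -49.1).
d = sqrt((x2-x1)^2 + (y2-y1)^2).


dx = -25.7 - 47.3 = -73.0
dy = -49.1 + 11.5 = -37.6
d = sqrt(5329.0 + 1413.76) = sqrt(6742.76) = 82.1143

82.1143


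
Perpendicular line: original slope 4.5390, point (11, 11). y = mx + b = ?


Perpendicular slope = -1/m1 = -1/4.5390 = -0.2203
b2 = y0 - m2*x0 = 11 + 11/4.5390 = 11 + 2.4234 = 13.4234

y = -0.2203x + 13.4234


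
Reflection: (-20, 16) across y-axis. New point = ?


Reflection rule for y-axis: (-x, y)
(-20, 16) -> (20, 16)

(20, 16)


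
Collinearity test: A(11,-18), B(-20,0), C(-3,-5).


11*(0+ 5) - 20*(-5+ 18) - 3*(-18-0)
= 55 - 260 + 54 = -151

No, not collinear (determinant = -151)


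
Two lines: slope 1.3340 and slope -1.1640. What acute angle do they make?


m1-m2 = 2.498
1+m1*m2 = -0.552776
tan(theta) = |2.498/(-0.552776)| = 4.519010
theta = arctan(|2.498/(-0.552776)|) = 77.5222 degrees (acute angle)

77.5222 degrees


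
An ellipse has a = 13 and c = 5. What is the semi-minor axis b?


b^2 = 13^2 - (5)^2 = 169 - 25 = 144
b = sqrt(144) = 12

b = 12


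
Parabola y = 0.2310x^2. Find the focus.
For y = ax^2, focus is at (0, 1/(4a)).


a = 0.2310
4a = 0.9240
focus = (0, 1/0.9240) = (0, 1.0823)

Focus = (0, 1.0823)


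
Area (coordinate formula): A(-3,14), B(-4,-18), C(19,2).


-3*(-18-2) = 60
-4*(2-14) = 48
19*(14+ 18) = 608
sum = 716
Area = |716|/2 = 358.0000

358.0000 sq units


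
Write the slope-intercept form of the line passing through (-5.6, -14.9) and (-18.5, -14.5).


m = (0.4)/(-12.9) = -0.0310
b = y1 - m*x1 = -14.9 - (0.4*(-5.6))/(-12.9) = -14.9 - 0.1736 = -15.0736

y = -0.0310x - 15.0736


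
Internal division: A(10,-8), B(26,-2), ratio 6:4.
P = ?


Px = (6*26 + 4*10)/10 = 196/10 = 19.6000
Py = (6*(-2) + 4*(-8))/10 = -44/10 = -4.4000

P = (19.6000, -4.4000)


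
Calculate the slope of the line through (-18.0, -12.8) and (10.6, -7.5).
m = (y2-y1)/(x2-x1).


dy = -7.5 + 12.8 = 5.3
dx = 10.6 + 18.0 = 28.6
m = 5.3/28.6 = 0.1853

m = 0.1853


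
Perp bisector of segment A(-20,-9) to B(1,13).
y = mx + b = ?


Midpoint = (-9.5, 2)
Slope of AB = dy/dx = 22/21 = 1.0476
Perp slope = -dx/dy = -21/22 = -0.9545
b = My - (perp slope)*Mx = 2 + (21*(-9.5))/22 = 2 - 9.0682 = -7.0682

y = -0.9545x - 7.0682


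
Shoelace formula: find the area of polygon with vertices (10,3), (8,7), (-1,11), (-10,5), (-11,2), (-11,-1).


sum(xi*y_{i+1}) = 10*7 + 8*11 - 1*5 - 10*2 - 11*(-1) - 11*3 = 111
sum(yi*x_{i+1}) = 3*8 + 7*(-1) + 11*(-10) + 5*(-11) + 2*(-11) - 1*10 = -180
Area = |111 + 180|/2 = 291/2 = 145.5000

145.5000 sq units


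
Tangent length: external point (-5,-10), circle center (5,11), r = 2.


d = sqrt((-5-5)^2 + (-10-11)^2) = sqrt(100+441) = 23.2594
L = sqrt(541.0000 - 4) = sqrt(537.0000) = 23.1733

23.1733


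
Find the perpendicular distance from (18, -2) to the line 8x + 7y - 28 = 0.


|8*18 + 7*(-2) - 28| = |102| = 102
sqrt(64 + 49) = sqrt(113) = 10.6301
d = 102/sqrt(113) = 9.5954

9.5954


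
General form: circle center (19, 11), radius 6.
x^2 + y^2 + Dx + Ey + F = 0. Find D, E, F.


(x-19)^2 + (y-11)^2 = 6^2
D = -2h = -38, E = -2k = -22
F = h^2+k^2-r^2 = 361+121-36 = 446

D = -38, E = -22, F = 446


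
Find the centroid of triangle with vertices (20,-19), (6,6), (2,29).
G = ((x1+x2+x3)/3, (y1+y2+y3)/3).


Gx = (20+6+2)/3 = 28/3 = 9.3333
Gy = (-19+6+29)/3 = 16/3 = 5.3333

G = (9.3333, 5.3333)


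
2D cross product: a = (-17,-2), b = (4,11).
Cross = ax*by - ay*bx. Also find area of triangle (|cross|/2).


cross = -17*11 + 2*4 = -187 + 8 = -179
Triangle area = |-179|/2 = 179/2 = 89.5000

cross = -179, triangle area = 89.5000


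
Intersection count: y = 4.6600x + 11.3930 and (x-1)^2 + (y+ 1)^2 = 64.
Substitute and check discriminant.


Substitute y = 4.6600x + 11.3930: (x-1)^2 + (4.6600x+11.3930+ 1)^2 = 64
Expand to Ax^2 + Bx + C = 0, where b-k = 12.393
A = 1+m^2 = 22.7156
B = 2(m(b-k) - h) = 2(4.6600*12.393 - 1) = 113.50276
C = h^2 + (b-k)^2 - r^2 = 1 + 153.586449 - 64 = 90.586449
disc = B^2-4AC = 12882.8765 - 8230.9022 = 4651.9743
disc > 0

2 intersection points


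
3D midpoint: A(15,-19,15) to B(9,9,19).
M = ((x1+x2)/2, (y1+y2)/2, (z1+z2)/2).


Mx = (15+9)/2 = 12.0000
My = (-19+9)/2 = -5.0000
Mz = (15+19)/2 = 17.0000

M = (12.0000, -5.0000, 17.0000)


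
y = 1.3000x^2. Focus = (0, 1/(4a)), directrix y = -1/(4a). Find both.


a = 1.3000
1/(4a) = 0.1923
Focus = (0, 0.1923)
Directrix: y = -0.1923

Focus = (0, 0.1923), Directrix: y = -0.1923


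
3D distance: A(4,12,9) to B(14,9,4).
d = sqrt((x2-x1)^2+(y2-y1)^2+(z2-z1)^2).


dx=10, dy=-3, dz=-5
d = sqrt(100+9+25) = sqrt(134) = 11.5758

11.5758


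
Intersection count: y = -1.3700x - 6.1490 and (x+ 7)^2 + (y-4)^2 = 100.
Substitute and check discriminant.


Substitute y = -1.3700x - 6.1490: (x+ 7)^2 + (-1.3700x- 6.1490-4)^2 = 100
Expand to Ax^2 + Bx + C = 0, where b-k = -10.149
A = 1+m^2 = 2.8769
B = 2(m(b-k) - h) = 2(-1.3700*(-10.149) + 7) = 41.80826
C = h^2 + (b-k)^2 - r^2 = 49 + 103.002201 - 100 = 52.002201
disc = B^2-4AC = 1747.9306 - 598.4205 = 1149.5101
disc > 0

2 intersection points


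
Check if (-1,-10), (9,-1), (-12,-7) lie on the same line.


-1*(-1+ 7) + 9*(-7+ 10) - 12*(-10+ 1)
= -6 + 27 + 108 = 129

No, not collinear (determinant = 129)


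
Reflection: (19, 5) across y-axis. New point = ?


Reflection rule for y-axis: (-x, y)
(19, 5) -> (-19, 5)

(-19, 5)


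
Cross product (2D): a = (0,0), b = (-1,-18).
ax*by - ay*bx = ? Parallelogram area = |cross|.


cross = 0*(-18) - 0*(-1) = 0 - 0 = 0
Parallelogram area = |0| = 0

cross = 0, parallelogram area = 0


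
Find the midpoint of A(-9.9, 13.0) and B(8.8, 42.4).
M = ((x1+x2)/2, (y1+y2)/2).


Mx = (-9.9 + 8.8)/2 = -1.1/2 = -0.5500
My = (13.0 + 42.4)/2 = 55.4/2 = 27.7000

(-0.5500, 27.7000)


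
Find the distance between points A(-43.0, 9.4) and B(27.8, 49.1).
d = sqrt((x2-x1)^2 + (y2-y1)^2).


dx = 27.8 + 43.0 = 70.8
dy = 49.1 - 9.4 = 39.7
d = sqrt(5012.64 + 1576.09) = sqrt(6588.73) = 81.1710

81.1710


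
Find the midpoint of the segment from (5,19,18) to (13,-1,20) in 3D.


Mx = (5+13)/2 = 9.0000
My = (19- 1)/2 = 9.0000
Mz = (18+20)/2 = 19.0000

M = (9.0000, 9.0000, 19.0000)
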